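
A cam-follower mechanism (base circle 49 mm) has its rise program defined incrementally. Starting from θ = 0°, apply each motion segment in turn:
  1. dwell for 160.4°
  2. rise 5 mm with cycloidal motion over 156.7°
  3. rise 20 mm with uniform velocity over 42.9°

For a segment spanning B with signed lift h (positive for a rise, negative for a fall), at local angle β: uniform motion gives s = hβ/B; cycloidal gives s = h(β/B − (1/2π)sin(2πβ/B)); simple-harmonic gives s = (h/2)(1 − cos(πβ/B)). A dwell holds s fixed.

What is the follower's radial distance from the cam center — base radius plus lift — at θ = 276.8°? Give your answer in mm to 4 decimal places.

seg 1 [0°–160.4°] dwell: s stays 0.0000
seg 2 [160.4°–317.1°] cycloidal, h=5: θ=276.8° here. β=116.4, B=156.7. 5·(0.7428 − sin(2π·0.7428)/(2π)) = 4.5091 → s = 4.5091
radial distance = base radius + s = 49 + 4.5091 = 53.5091

53.5091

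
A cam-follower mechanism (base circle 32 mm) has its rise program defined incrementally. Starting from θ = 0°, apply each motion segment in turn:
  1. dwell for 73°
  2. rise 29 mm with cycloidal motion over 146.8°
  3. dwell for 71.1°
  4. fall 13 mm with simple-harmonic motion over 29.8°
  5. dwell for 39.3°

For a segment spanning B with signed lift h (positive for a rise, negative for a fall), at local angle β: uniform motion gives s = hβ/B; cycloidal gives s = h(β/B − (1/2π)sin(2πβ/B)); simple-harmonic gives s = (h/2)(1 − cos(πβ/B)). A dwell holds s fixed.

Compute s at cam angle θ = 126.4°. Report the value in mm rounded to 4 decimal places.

seg 1 [0°–73°] dwell: s stays 0.0000
seg 2 [73°–219.8°] cycloidal, h=29: θ=126.4° here. β=53.4, B=146.8. 29·(0.3638 − sin(2π·0.3638)/(2π)) = 7.0632 → s = 7.0632

7.0632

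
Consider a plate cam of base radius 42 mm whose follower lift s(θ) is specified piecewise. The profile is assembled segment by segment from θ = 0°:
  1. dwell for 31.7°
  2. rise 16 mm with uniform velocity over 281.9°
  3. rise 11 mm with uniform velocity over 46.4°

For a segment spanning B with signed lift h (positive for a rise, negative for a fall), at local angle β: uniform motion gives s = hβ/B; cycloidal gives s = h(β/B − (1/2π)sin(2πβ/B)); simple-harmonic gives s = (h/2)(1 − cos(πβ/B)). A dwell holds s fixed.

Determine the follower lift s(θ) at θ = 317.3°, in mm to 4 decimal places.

seg 1 [0°–31.7°] dwell: s stays 0.0000
seg 2 [31.7°–313.6°] uniform, h=16: full span → s += 16 → s = 16.0000
seg 3 [313.6°–360°] uniform, h=11: θ=317.3° here. β=3.7, B=46.4. 11·3.7/46.4 = 0.8772 → s = 16.8772

16.8772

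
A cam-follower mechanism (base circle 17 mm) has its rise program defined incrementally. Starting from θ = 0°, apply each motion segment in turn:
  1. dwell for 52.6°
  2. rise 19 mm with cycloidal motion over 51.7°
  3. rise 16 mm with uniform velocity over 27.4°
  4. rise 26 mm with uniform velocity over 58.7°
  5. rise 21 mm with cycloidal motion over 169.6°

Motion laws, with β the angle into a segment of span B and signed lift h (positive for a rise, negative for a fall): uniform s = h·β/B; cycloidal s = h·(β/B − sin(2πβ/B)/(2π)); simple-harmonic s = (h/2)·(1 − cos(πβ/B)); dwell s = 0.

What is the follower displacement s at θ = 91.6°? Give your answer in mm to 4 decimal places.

seg 1 [0°–52.6°] dwell: s stays 0.0000
seg 2 [52.6°–104.3°] cycloidal, h=19: θ=91.6° here. β=39, B=51.7. 19·(0.7544 − sin(2π·0.7544)/(2π)) = 17.3555 → s = 17.3555

17.3555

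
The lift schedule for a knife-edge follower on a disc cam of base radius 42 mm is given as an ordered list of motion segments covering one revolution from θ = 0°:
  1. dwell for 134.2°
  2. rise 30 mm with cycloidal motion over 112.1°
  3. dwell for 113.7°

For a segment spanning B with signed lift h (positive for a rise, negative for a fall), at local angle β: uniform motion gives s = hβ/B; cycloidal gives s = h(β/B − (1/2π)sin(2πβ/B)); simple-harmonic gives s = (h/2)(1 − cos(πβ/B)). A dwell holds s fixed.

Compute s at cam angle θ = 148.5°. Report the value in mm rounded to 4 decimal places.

seg 1 [0°–134.2°] dwell: s stays 0.0000
seg 2 [134.2°–246.3°] cycloidal, h=30: θ=148.5° here. β=14.3, B=112.1. 30·(0.1276 − sin(2π·0.1276)/(2π)) = 0.3968 → s = 0.3968

0.3968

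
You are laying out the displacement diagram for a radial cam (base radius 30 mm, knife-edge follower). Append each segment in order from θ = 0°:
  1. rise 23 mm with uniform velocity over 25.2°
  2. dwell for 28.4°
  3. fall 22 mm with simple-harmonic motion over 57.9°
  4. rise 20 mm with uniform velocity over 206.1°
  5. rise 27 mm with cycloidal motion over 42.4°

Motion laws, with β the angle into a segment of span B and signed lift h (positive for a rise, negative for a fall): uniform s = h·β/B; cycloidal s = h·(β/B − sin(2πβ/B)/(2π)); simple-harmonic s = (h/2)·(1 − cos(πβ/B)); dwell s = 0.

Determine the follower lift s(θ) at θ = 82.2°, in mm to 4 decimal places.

seg 1 [0°–25.2°] uniform, h=23: full span → s += 23 → s = 23.0000
seg 2 [25.2°–53.6°] dwell: s stays 23.0000
seg 3 [53.6°–111.5°] simple-harmonic, h=-22: θ=82.2° here. β=28.6, B=57.9. -22/2·(1 − cos(π·0.4940)) = -10.7911 → s = 12.2089

12.2089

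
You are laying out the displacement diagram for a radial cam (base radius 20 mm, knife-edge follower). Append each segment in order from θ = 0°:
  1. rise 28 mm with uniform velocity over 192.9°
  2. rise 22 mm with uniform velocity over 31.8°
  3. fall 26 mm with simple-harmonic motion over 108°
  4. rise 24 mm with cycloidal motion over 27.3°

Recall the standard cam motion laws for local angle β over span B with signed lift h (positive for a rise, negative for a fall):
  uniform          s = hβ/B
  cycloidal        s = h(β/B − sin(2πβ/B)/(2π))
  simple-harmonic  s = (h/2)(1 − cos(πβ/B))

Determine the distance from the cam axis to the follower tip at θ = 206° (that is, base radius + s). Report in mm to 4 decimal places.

seg 1 [0°–192.9°] uniform, h=28: full span → s += 28 → s = 28.0000
seg 2 [192.9°–224.7°] uniform, h=22: θ=206° here. β=13.1, B=31.8. 22·13.1/31.8 = 9.0629 → s = 37.0629
radial distance = base radius + s = 20 + 37.0629 = 57.0629

57.0629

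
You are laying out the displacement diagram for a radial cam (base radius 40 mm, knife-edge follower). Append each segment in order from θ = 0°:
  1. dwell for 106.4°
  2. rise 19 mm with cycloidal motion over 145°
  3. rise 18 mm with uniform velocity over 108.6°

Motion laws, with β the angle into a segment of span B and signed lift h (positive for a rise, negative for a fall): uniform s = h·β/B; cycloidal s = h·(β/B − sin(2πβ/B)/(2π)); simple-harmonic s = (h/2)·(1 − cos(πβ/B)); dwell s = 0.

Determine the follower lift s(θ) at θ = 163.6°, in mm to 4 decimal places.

seg 1 [0°–106.4°] dwell: s stays 0.0000
seg 2 [106.4°–251.4°] cycloidal, h=19: θ=163.6° here. β=57.2, B=145. 19·(0.3945 − sin(2π·0.3945)/(2π)) = 5.6340 → s = 5.6340

5.6340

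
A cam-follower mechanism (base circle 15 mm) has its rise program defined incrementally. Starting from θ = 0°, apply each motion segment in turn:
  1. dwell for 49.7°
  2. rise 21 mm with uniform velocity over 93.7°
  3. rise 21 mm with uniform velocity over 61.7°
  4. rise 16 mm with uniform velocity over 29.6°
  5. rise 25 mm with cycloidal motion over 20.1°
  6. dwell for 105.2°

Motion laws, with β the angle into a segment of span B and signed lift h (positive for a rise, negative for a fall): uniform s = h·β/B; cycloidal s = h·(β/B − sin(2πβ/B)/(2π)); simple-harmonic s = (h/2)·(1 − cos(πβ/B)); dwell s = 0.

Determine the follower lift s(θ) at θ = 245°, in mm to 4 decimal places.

seg 1 [0°–49.7°] dwell: s stays 0.0000
seg 2 [49.7°–143.4°] uniform, h=21: full span → s += 21 → s = 21.0000
seg 3 [143.4°–205.1°] uniform, h=21: full span → s += 21 → s = 42.0000
seg 4 [205.1°–234.7°] uniform, h=16: full span → s += 16 → s = 58.0000
seg 5 [234.7°–254.8°] cycloidal, h=25: θ=245° here. β=10.3, B=20.1. 25·(0.5124 − sin(2π·0.5124)/(2π)) = 13.1216 → s = 71.1216

71.1216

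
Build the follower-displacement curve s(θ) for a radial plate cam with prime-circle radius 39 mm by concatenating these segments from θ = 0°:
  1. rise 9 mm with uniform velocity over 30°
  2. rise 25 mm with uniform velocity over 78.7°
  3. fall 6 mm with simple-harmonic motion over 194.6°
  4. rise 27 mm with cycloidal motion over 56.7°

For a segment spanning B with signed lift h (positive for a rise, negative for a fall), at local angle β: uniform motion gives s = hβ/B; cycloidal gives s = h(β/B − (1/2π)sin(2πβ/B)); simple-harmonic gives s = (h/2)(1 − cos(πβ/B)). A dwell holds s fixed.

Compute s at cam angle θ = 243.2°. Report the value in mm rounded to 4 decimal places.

seg 1 [0°–30°] uniform, h=9: full span → s += 9 → s = 9.0000
seg 2 [30°–108.7°] uniform, h=25: full span → s += 25 → s = 34.0000
seg 3 [108.7°–303.3°] simple-harmonic, h=-6: θ=243.2° here. β=134.5, B=194.6. -6/2·(1 − cos(π·0.6912)) = -4.6953 → s = 29.3047

29.3047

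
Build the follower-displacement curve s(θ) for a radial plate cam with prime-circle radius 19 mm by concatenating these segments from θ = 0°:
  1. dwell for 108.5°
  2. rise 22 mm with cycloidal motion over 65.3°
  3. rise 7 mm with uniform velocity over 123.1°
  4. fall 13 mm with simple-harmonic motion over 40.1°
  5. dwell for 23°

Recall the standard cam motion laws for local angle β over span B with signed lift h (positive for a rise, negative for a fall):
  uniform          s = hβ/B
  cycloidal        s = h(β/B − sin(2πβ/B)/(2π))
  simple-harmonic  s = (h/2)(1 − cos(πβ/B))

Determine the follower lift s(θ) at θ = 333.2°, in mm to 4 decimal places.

seg 1 [0°–108.5°] dwell: s stays 0.0000
seg 2 [108.5°–173.8°] cycloidal, h=22: full span → s += 22 → s = 22.0000
seg 3 [173.8°–296.9°] uniform, h=7: full span → s += 7 → s = 29.0000
seg 4 [296.9°–337°] simple-harmonic, h=-13: θ=333.2° here. β=36.3, B=40.1. -13/2·(1 − cos(π·0.9052)) = -12.7141 → s = 16.2859

16.2859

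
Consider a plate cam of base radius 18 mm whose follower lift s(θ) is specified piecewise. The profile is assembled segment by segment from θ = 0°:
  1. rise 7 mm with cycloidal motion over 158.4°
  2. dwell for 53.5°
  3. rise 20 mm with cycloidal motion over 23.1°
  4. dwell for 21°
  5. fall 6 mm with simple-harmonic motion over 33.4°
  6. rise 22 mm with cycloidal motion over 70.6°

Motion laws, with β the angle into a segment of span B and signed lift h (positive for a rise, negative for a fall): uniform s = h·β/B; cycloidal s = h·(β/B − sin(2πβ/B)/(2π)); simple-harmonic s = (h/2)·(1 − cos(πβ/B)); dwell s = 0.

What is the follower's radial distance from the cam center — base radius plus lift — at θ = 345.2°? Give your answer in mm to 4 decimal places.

seg 1 [0°–158.4°] cycloidal, h=7: full span → s += 7 → s = 7.0000
seg 2 [158.4°–211.9°] dwell: s stays 7.0000
seg 3 [211.9°–235°] cycloidal, h=20: full span → s += 20 → s = 27.0000
seg 4 [235°–256°] dwell: s stays 27.0000
seg 5 [256°–289.4°] simple-harmonic, h=-6: full span → s += -6 → s = 21.0000
seg 6 [289.4°–360°] cycloidal, h=22: θ=345.2° here. β=55.8, B=70.6. 22·(0.7904 − sin(2π·0.7904)/(2π)) = 20.7775 → s = 41.7775
radial distance = base radius + s = 18 + 41.7775 = 59.7775

59.7775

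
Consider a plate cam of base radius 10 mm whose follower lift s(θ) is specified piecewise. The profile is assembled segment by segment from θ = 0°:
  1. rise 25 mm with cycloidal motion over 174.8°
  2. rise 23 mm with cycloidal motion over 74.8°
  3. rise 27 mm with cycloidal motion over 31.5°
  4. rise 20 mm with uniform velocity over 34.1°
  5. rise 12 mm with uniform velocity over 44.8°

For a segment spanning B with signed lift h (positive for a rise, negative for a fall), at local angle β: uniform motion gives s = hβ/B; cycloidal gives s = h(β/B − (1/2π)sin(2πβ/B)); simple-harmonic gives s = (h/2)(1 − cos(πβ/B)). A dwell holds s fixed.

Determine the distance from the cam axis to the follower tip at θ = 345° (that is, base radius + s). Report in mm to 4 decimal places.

seg 1 [0°–174.8°] cycloidal, h=25: full span → s += 25 → s = 25.0000
seg 2 [174.8°–249.6°] cycloidal, h=23: full span → s += 23 → s = 48.0000
seg 3 [249.6°–281.1°] cycloidal, h=27: full span → s += 27 → s = 75.0000
seg 4 [281.1°–315.2°] uniform, h=20: full span → s += 20 → s = 95.0000
seg 5 [315.2°–360°] uniform, h=12: θ=345° here. β=29.8, B=44.8. 12·29.8/44.8 = 7.9821 → s = 102.9821
radial distance = base radius + s = 10 + 102.9821 = 112.9821

112.9821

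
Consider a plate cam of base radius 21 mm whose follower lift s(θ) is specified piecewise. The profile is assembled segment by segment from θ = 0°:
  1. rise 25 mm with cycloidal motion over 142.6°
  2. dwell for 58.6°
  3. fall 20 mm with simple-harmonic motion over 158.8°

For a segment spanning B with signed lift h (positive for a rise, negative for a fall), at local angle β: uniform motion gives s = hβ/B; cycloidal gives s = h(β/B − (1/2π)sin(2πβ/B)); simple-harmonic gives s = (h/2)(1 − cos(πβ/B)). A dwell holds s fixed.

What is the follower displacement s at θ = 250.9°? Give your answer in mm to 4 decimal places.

seg 1 [0°–142.6°] cycloidal, h=25: full span → s += 25 → s = 25.0000
seg 2 [142.6°–201.2°] dwell: s stays 25.0000
seg 3 [201.2°–360°] simple-harmonic, h=-20: θ=250.9° here. β=49.7, B=158.8. -20/2·(1 − cos(π·0.3130)) = -4.4566 → s = 20.5434

20.5434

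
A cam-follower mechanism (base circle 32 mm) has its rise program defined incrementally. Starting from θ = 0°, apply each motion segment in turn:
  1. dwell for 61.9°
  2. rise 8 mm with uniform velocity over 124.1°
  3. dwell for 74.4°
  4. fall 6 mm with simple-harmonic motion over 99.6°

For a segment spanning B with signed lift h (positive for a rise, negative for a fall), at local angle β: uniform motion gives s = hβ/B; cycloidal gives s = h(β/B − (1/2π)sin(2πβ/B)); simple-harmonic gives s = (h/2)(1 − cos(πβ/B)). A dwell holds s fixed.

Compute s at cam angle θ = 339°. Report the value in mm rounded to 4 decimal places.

seg 1 [0°–61.9°] dwell: s stays 0.0000
seg 2 [61.9°–186°] uniform, h=8: full span → s += 8 → s = 8.0000
seg 3 [186°–260.4°] dwell: s stays 8.0000
seg 4 [260.4°–360°] simple-harmonic, h=-6: θ=339° here. β=78.6, B=99.6. -6/2·(1 − cos(π·0.7892)) = -5.3656 → s = 2.6344

2.6344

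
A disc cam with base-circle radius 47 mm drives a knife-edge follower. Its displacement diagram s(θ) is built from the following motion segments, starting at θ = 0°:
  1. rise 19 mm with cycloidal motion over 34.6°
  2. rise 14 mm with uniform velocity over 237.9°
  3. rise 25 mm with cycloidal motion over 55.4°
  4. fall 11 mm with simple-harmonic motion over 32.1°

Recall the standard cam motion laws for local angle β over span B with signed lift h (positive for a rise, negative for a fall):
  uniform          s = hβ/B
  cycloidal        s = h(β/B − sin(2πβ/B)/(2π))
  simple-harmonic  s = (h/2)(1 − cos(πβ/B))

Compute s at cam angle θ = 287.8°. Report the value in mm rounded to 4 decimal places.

seg 1 [0°–34.6°] cycloidal, h=19: full span → s += 19 → s = 19.0000
seg 2 [34.6°–272.5°] uniform, h=14: full span → s += 14 → s = 33.0000
seg 3 [272.5°–327.9°] cycloidal, h=25: θ=287.8° here. β=15.3, B=55.4. 25·(0.2762 − sin(2π·0.2762)/(2π)) = 2.9791 → s = 35.9791

35.9791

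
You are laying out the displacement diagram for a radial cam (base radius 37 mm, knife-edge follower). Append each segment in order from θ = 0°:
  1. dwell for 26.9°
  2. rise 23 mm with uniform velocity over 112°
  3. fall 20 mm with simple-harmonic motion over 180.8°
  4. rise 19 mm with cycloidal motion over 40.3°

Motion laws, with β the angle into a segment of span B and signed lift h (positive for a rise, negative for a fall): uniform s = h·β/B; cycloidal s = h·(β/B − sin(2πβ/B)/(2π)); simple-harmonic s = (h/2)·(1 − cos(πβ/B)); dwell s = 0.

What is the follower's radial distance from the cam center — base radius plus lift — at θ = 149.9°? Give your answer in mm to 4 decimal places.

seg 1 [0°–26.9°] dwell: s stays 0.0000
seg 2 [26.9°–138.9°] uniform, h=23: full span → s += 23 → s = 23.0000
seg 3 [138.9°–319.7°] simple-harmonic, h=-20: θ=149.9° here. β=11, B=180.8. -20/2·(1 − cos(π·0.0608)) = -0.1821 → s = 22.8179
radial distance = base radius + s = 37 + 22.8179 = 59.8179

59.8179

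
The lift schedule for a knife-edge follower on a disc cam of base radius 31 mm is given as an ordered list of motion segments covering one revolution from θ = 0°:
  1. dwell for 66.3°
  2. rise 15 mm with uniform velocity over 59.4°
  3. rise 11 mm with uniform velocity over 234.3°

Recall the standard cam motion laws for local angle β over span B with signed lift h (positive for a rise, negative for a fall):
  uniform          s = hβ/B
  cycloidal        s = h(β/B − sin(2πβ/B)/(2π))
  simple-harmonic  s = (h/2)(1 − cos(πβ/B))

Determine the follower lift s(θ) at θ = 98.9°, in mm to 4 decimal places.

seg 1 [0°–66.3°] dwell: s stays 0.0000
seg 2 [66.3°–125.7°] uniform, h=15: θ=98.9° here. β=32.6, B=59.4. 15·32.6/59.4 = 8.2323 → s = 8.2323

8.2323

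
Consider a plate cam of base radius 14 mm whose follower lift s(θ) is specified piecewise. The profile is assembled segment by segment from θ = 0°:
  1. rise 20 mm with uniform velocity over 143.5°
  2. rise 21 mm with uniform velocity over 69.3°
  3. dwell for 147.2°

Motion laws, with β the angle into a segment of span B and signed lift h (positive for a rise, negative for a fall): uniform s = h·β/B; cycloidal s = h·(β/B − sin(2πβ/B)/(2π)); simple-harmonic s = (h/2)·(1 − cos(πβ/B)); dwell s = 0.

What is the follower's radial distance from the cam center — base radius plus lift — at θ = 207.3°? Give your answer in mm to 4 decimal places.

seg 1 [0°–143.5°] uniform, h=20: full span → s += 20 → s = 20.0000
seg 2 [143.5°–212.8°] uniform, h=21: θ=207.3° here. β=63.8, B=69.3. 21·63.8/69.3 = 19.3333 → s = 39.3333
radial distance = base radius + s = 14 + 39.3333 = 53.3333

53.3333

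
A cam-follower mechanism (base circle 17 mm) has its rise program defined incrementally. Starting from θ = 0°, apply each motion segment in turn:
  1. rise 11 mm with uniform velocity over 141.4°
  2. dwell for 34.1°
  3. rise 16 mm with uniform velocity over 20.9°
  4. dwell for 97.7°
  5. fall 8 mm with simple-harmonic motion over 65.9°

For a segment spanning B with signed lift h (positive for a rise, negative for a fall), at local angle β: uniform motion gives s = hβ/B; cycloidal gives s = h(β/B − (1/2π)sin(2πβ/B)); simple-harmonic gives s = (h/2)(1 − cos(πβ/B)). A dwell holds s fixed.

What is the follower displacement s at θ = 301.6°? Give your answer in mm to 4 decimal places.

seg 1 [0°–141.4°] uniform, h=11: full span → s += 11 → s = 11.0000
seg 2 [141.4°–175.5°] dwell: s stays 11.0000
seg 3 [175.5°–196.4°] uniform, h=16: full span → s += 16 → s = 27.0000
seg 4 [196.4°–294.1°] dwell: s stays 27.0000
seg 5 [294.1°–360°] simple-harmonic, h=-8: θ=301.6° here. β=7.5, B=65.9. -8/2·(1 − cos(π·0.1138)) = -0.2530 → s = 26.7470

26.7470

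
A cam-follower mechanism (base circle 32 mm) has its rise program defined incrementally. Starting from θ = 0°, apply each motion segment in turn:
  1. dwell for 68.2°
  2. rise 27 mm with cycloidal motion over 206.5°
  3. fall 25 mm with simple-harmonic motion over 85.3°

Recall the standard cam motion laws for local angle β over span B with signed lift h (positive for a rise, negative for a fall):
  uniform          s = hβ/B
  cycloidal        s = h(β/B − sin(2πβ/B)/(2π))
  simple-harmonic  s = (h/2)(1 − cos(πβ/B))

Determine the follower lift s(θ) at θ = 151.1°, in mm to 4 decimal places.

seg 1 [0°–68.2°] dwell: s stays 0.0000
seg 2 [68.2°–274.7°] cycloidal, h=27: θ=151.1° here. β=82.9, B=206.5. 27·(0.4015 − sin(2π·0.4015)/(2π)) = 8.3452 → s = 8.3452

8.3452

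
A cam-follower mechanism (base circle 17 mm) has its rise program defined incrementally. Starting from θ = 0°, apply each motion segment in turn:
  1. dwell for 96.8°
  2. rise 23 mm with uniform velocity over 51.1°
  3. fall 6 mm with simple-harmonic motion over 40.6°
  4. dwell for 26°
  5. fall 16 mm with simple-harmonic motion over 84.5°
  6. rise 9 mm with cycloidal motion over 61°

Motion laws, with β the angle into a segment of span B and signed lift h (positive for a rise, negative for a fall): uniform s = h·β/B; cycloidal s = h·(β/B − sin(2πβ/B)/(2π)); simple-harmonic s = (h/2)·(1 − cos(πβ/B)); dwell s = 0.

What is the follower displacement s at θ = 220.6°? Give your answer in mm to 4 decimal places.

seg 1 [0°–96.8°] dwell: s stays 0.0000
seg 2 [96.8°–147.9°] uniform, h=23: full span → s += 23 → s = 23.0000
seg 3 [147.9°–188.5°] simple-harmonic, h=-6: full span → s += -6 → s = 17.0000
seg 4 [188.5°–214.5°] dwell: s stays 17.0000
seg 5 [214.5°–299°] simple-harmonic, h=-16: θ=220.6° here. β=6.1, B=84.5. -16/2·(1 − cos(π·0.0722)) = -0.2049 → s = 16.7951

16.7951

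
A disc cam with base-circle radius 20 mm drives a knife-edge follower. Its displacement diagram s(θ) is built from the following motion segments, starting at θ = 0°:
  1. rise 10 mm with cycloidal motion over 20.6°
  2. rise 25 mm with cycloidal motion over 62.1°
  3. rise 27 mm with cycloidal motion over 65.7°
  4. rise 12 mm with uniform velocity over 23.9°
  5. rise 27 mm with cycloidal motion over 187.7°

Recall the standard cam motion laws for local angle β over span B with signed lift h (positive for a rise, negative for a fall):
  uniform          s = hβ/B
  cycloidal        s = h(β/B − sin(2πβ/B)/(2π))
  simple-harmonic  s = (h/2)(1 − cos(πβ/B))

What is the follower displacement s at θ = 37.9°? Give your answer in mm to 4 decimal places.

seg 1 [0°–20.6°] cycloidal, h=10: full span → s += 10 → s = 10.0000
seg 2 [20.6°–82.7°] cycloidal, h=25: θ=37.9° here. β=17.3, B=62.1. 25·(0.2786 − sin(2π·0.2786)/(2π)) = 3.0497 → s = 13.0497

13.0497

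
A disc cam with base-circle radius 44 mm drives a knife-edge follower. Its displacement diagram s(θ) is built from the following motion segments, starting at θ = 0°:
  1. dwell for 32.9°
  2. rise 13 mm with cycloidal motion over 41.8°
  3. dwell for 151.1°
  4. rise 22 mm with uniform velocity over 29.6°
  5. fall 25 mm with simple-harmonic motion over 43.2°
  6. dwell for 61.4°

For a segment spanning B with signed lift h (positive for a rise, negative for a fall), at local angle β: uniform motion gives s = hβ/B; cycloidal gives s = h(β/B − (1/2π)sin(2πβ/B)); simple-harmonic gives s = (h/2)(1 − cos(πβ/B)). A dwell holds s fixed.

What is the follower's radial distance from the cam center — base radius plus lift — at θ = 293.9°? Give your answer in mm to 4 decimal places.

seg 1 [0°–32.9°] dwell: s stays 0.0000
seg 2 [32.9°–74.7°] cycloidal, h=13: full span → s += 13 → s = 13.0000
seg 3 [74.7°–225.8°] dwell: s stays 13.0000
seg 4 [225.8°–255.4°] uniform, h=22: full span → s += 22 → s = 35.0000
seg 5 [255.4°–298.6°] simple-harmonic, h=-25: θ=293.9° here. β=38.5, B=43.2. -25/2·(1 − cos(π·0.8912)) = -24.2769 → s = 10.7231
radial distance = base radius + s = 44 + 10.7231 = 54.7231

54.7231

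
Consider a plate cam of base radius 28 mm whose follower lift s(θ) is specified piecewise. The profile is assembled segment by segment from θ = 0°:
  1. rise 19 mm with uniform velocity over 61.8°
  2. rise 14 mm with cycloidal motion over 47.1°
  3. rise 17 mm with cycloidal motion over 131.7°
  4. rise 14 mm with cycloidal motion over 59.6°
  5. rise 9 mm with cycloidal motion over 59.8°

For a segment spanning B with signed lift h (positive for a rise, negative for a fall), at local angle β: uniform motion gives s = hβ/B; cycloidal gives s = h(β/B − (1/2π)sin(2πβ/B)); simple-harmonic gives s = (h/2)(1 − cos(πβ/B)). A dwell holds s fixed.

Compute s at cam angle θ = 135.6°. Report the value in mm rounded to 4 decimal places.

seg 1 [0°–61.8°] uniform, h=19: full span → s += 19 → s = 19.0000
seg 2 [61.8°–108.9°] cycloidal, h=14: full span → s += 14 → s = 33.0000
seg 3 [108.9°–240.6°] cycloidal, h=17: θ=135.6° here. β=26.7, B=131.7. 17·(0.2027 − sin(2π·0.2027)/(2π)) = 0.8593 → s = 33.8593

33.8593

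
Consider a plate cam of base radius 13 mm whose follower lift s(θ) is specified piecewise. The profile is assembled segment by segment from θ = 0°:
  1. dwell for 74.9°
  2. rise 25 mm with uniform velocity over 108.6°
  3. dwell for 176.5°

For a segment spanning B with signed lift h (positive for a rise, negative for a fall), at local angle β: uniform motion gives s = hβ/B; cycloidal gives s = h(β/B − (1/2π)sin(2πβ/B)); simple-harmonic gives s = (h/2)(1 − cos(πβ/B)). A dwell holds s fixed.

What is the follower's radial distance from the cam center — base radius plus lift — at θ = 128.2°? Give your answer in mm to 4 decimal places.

seg 1 [0°–74.9°] dwell: s stays 0.0000
seg 2 [74.9°–183.5°] uniform, h=25: θ=128.2° here. β=53.3, B=108.6. 25·53.3/108.6 = 12.2698 → s = 12.2698
radial distance = base radius + s = 13 + 12.2698 = 25.2698

25.2698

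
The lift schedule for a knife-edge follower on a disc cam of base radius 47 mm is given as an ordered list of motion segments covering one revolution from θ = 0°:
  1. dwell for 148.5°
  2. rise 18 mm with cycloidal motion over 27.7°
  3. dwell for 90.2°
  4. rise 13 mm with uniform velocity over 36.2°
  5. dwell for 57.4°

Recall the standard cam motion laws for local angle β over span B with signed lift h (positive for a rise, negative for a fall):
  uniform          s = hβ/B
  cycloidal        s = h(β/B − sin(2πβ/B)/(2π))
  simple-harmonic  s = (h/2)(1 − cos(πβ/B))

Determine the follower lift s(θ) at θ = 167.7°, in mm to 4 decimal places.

seg 1 [0°–148.5°] dwell: s stays 0.0000
seg 2 [148.5°–176.2°] cycloidal, h=18: θ=167.7° here. β=19.2, B=27.7. 18·(0.6931 − sin(2π·0.6931)/(2π)) = 15.1604 → s = 15.1604

15.1604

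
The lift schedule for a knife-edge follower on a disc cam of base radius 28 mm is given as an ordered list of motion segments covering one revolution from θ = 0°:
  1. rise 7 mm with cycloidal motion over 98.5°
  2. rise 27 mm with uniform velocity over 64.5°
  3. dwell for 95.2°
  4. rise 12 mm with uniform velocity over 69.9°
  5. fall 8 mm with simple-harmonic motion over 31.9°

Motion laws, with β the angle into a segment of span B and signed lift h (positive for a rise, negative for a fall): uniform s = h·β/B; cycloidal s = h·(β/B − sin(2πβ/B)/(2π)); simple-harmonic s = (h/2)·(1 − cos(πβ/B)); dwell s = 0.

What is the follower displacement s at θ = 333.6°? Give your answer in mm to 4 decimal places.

seg 1 [0°–98.5°] cycloidal, h=7: full span → s += 7 → s = 7.0000
seg 2 [98.5°–163°] uniform, h=27: full span → s += 27 → s = 34.0000
seg 3 [163°–258.2°] dwell: s stays 34.0000
seg 4 [258.2°–328.1°] uniform, h=12: full span → s += 12 → s = 46.0000
seg 5 [328.1°–360°] simple-harmonic, h=-8: θ=333.6° here. β=5.5, B=31.9. -8/2·(1 − cos(π·0.1724)) = -0.5726 → s = 45.4274

45.4274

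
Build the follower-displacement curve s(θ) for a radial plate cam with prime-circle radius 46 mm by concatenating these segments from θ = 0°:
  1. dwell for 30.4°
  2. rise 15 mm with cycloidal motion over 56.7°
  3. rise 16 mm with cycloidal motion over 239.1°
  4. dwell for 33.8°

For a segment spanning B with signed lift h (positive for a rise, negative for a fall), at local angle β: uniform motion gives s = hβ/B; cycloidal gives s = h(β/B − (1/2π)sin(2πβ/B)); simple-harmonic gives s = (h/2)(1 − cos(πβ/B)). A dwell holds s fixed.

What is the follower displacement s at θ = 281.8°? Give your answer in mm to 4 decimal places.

seg 1 [0°–30.4°] dwell: s stays 0.0000
seg 2 [30.4°–87.1°] cycloidal, h=15: full span → s += 15 → s = 15.0000
seg 3 [87.1°–326.2°] cycloidal, h=16: θ=281.8° here. β=194.7, B=239.1. 16·(0.8143 − sin(2π·0.8143)/(2π)) = 15.3703 → s = 30.3703

30.3703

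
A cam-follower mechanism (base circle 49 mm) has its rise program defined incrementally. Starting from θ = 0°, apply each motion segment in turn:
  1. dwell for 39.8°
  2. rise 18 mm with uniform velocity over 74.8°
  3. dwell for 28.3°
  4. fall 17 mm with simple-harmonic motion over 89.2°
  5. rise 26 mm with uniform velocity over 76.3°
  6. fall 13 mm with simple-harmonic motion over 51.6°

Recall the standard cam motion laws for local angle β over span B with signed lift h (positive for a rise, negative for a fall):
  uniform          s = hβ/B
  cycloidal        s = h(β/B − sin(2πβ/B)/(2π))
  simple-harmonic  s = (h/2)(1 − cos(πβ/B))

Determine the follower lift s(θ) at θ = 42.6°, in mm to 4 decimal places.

seg 1 [0°–39.8°] dwell: s stays 0.0000
seg 2 [39.8°–114.6°] uniform, h=18: θ=42.6° here. β=2.8, B=74.8. 18·2.8/74.8 = 0.6738 → s = 0.6738

0.6738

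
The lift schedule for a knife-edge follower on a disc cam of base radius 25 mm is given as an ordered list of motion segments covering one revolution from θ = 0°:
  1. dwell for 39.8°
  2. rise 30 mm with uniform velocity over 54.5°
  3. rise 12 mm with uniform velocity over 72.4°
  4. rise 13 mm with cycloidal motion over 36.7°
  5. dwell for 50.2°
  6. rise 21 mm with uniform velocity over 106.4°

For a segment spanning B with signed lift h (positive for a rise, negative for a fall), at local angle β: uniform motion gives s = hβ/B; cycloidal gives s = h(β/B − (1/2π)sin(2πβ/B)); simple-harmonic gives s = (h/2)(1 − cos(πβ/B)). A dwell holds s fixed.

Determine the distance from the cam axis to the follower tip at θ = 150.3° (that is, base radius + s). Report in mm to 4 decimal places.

seg 1 [0°–39.8°] dwell: s stays 0.0000
seg 2 [39.8°–94.3°] uniform, h=30: full span → s += 30 → s = 30.0000
seg 3 [94.3°–166.7°] uniform, h=12: θ=150.3° here. β=56, B=72.4. 12·56/72.4 = 9.2818 → s = 39.2818
radial distance = base radius + s = 25 + 39.2818 = 64.2818

64.2818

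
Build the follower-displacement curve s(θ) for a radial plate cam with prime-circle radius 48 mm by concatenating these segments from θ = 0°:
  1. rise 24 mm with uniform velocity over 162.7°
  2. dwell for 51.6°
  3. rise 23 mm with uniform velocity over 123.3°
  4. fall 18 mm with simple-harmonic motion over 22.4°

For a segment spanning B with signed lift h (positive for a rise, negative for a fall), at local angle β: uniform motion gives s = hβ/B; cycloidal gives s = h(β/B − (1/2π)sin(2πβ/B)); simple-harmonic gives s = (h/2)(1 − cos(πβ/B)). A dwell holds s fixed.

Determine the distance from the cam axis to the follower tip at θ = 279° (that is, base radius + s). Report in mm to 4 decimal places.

seg 1 [0°–162.7°] uniform, h=24: full span → s += 24 → s = 24.0000
seg 2 [162.7°–214.3°] dwell: s stays 24.0000
seg 3 [214.3°–337.6°] uniform, h=23: θ=279° here. β=64.7, B=123.3. 23·64.7/123.3 = 12.0689 → s = 36.0689
radial distance = base radius + s = 48 + 36.0689 = 84.0689

84.0689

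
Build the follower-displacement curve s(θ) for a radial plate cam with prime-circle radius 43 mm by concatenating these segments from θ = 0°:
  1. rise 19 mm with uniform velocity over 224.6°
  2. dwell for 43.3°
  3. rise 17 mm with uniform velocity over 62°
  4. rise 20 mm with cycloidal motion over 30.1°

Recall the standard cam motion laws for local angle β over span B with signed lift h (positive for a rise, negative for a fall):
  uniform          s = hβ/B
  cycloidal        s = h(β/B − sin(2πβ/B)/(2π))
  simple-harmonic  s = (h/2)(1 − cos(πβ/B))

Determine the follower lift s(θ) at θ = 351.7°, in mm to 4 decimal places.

seg 1 [0°–224.6°] uniform, h=19: full span → s += 19 → s = 19.0000
seg 2 [224.6°–267.9°] dwell: s stays 19.0000
seg 3 [267.9°–329.9°] uniform, h=17: full span → s += 17 → s = 36.0000
seg 4 [329.9°–360°] cycloidal, h=20: θ=351.7° here. β=21.8, B=30.1. 20·(0.7243 − sin(2π·0.7243)/(2π)) = 17.6266 → s = 53.6266

53.6266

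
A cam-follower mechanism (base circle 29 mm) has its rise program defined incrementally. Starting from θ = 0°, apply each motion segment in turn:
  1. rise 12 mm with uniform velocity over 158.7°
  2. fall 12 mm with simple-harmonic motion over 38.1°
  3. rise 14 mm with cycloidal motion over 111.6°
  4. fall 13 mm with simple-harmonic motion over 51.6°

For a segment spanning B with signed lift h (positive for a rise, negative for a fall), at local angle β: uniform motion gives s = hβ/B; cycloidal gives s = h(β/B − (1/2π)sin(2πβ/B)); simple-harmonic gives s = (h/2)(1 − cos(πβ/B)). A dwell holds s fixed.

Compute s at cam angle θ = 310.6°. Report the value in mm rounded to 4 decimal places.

seg 1 [0°–158.7°] uniform, h=12: full span → s += 12 → s = 12.0000
seg 2 [158.7°–196.8°] simple-harmonic, h=-12: full span → s += -12 → s = 0.0000
seg 3 [196.8°–308.4°] cycloidal, h=14: full span → s += 14 → s = 14.0000
seg 4 [308.4°–360°] simple-harmonic, h=-13: θ=310.6° here. β=2.2, B=51.6. -13/2·(1 − cos(π·0.0426)) = -0.0582 → s = 13.9418

13.9418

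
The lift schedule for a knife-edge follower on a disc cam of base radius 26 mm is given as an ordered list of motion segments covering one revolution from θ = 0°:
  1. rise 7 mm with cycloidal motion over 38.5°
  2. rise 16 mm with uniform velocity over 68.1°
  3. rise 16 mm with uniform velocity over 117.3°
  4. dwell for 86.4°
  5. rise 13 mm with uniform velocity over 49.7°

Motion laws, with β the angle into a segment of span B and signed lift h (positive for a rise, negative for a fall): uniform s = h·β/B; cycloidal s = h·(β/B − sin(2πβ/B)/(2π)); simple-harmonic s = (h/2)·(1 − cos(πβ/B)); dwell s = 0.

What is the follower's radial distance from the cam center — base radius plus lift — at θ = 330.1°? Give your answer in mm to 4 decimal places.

seg 1 [0°–38.5°] cycloidal, h=7: full span → s += 7 → s = 7.0000
seg 2 [38.5°–106.6°] uniform, h=16: full span → s += 16 → s = 23.0000
seg 3 [106.6°–223.9°] uniform, h=16: full span → s += 16 → s = 39.0000
seg 4 [223.9°–310.3°] dwell: s stays 39.0000
seg 5 [310.3°–360°] uniform, h=13: θ=330.1° here. β=19.8, B=49.7. 13·19.8/49.7 = 5.1791 → s = 44.1791
radial distance = base radius + s = 26 + 44.1791 = 70.1791

70.1791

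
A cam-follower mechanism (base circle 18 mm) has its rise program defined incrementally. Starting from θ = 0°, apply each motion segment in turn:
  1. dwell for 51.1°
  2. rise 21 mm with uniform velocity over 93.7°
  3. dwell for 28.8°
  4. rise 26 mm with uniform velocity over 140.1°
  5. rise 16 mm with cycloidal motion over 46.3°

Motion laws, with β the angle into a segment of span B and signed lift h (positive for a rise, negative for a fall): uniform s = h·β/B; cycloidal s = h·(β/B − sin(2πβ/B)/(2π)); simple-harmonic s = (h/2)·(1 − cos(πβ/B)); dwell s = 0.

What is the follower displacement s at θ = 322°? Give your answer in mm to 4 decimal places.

seg 1 [0°–51.1°] dwell: s stays 0.0000
seg 2 [51.1°–144.8°] uniform, h=21: full span → s += 21 → s = 21.0000
seg 3 [144.8°–173.6°] dwell: s stays 21.0000
seg 4 [173.6°–313.7°] uniform, h=26: full span → s += 26 → s = 47.0000
seg 5 [313.7°–360°] cycloidal, h=16: θ=322° here. β=8.3, B=46.3. 16·(0.1793 − sin(2π·0.1793)/(2π)) = 0.5692 → s = 47.5692

47.5692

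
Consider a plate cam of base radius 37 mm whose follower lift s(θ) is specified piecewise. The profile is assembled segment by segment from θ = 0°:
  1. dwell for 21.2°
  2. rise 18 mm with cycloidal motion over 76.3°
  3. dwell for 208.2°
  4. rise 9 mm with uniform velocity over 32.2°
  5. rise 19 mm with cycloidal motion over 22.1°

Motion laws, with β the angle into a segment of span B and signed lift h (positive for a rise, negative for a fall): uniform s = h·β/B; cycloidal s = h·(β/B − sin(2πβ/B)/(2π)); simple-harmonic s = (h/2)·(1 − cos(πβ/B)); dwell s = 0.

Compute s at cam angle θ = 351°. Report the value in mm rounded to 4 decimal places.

seg 1 [0°–21.2°] dwell: s stays 0.0000
seg 2 [21.2°–97.5°] cycloidal, h=18: full span → s += 18 → s = 18.0000
seg 3 [97.5°–305.7°] dwell: s stays 18.0000
seg 4 [305.7°–337.9°] uniform, h=9: full span → s += 9 → s = 27.0000
seg 5 [337.9°–360°] cycloidal, h=19: θ=351° here. β=13.1, B=22.1. 19·(0.5928 − sin(2π·0.5928)/(2π)) = 12.9268 → s = 39.9268

39.9268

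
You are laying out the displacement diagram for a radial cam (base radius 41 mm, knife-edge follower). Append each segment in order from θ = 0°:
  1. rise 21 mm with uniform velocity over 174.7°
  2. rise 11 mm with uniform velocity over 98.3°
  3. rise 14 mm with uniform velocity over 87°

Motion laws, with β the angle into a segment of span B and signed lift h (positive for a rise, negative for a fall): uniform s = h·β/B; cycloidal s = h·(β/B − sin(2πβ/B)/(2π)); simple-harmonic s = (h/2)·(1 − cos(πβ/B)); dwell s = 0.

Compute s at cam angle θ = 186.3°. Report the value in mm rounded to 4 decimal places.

seg 1 [0°–174.7°] uniform, h=21: full span → s += 21 → s = 21.0000
seg 2 [174.7°–273°] uniform, h=11: θ=186.3° here. β=11.6, B=98.3. 11·11.6/98.3 = 1.2981 → s = 22.2981

22.2981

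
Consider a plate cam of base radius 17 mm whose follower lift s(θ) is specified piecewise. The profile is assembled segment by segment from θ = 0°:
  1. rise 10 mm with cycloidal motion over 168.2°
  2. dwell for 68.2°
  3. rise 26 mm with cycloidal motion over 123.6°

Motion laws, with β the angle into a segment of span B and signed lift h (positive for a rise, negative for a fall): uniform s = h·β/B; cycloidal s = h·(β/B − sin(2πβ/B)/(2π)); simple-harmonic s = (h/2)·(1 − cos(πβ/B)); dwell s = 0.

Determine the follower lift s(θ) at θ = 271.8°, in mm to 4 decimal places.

seg 1 [0°–168.2°] cycloidal, h=10: full span → s += 10 → s = 10.0000
seg 2 [168.2°–236.4°] dwell: s stays 10.0000
seg 3 [236.4°–360°] cycloidal, h=26: θ=271.8° here. β=35.4, B=123.6. 26·(0.2864 − sin(2π·0.2864)/(2π)) = 3.4164 → s = 13.4164

13.4164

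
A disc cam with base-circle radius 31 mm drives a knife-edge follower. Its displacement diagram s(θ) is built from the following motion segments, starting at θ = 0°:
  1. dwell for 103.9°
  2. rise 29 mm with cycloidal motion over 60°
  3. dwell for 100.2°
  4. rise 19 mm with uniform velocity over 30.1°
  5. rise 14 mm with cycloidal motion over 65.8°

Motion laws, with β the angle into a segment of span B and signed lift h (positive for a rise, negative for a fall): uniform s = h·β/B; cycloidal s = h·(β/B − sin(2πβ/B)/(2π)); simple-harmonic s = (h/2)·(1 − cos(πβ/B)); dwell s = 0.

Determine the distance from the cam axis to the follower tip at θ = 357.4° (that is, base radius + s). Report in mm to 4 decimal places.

seg 1 [0°–103.9°] dwell: s stays 0.0000
seg 2 [103.9°–163.9°] cycloidal, h=29: full span → s += 29 → s = 29.0000
seg 3 [163.9°–264.1°] dwell: s stays 29.0000
seg 4 [264.1°–294.2°] uniform, h=19: full span → s += 19 → s = 48.0000
seg 5 [294.2°–360°] cycloidal, h=14: θ=357.4° here. β=63.2, B=65.8. 14·(0.9605 − sin(2π·0.9605)/(2π)) = 13.9943 → s = 61.9943
radial distance = base radius + s = 31 + 61.9943 = 92.9943

92.9943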